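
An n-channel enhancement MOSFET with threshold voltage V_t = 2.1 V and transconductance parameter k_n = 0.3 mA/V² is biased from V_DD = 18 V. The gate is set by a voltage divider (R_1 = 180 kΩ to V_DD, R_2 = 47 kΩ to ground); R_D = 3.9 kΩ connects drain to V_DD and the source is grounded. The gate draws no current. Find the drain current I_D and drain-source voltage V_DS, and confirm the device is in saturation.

V_G = V_DD·R_2/(R_1+R_2) = 18×47/227 = 3.73 V. With the source grounded, V_GS = V_G = 3.73 V.
Assume saturation: I_D = (k_n/2)(V_GS − V_t)² = (0.3/2)×(3.73 − 2.1)² = 0.15×1.63² = 0.397 mA.
V_DS = V_DD − I_D·R_D = 18 − 0.397×3.9 = 16.5 V.
Saturation requires V_DS ≥ V_GS − V_t = 1.63 V; 16.5 ≥ 1.63 ✓.

I_D ≈ 0.4 mA, V_DS ≈ 16 V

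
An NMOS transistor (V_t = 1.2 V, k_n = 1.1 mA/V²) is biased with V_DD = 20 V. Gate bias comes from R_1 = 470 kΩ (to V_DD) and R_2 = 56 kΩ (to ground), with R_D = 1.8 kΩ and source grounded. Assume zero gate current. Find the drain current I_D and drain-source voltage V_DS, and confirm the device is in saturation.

V_G = V_DD·R_2/(R_1+R_2) = 20×56/526 = 2.13 V. With the source grounded, V_GS = V_G = 2.13 V.
Assume saturation: I_D = (k_n/2)(V_GS − V_t)² = (1.1/2)×(2.13 − 1.2)² = 0.55×0.929² = 0.475 mA.
V_DS = V_DD − I_D·R_D = 20 − 0.475×1.8 = 19.1 V.
Saturation requires V_DS ≥ V_GS − V_t = 0.929 V; 19.1 ≥ 0.929 ✓.

I_D ≈ 0.47 mA, V_DS ≈ 19 V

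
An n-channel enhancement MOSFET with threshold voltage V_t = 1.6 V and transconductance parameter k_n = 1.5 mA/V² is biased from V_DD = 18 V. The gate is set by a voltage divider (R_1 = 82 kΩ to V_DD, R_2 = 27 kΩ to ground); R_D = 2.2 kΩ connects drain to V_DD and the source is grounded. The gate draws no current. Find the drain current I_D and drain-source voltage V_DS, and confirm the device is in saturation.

I_D ≈ 6.1 mA, V_DS ≈ 4.5 V

V_G = V_DD·R_2/(R_1+R_2) = 18×27/109 = 4.46 V. With the source grounded, V_GS = V_G = 4.46 V.
Assume saturation: I_D = (k_n/2)(V_GS − V_t)² = (1.5/2)×(4.46 − 1.6)² = 0.75×2.86² = 6.13 mA.
V_DS = V_DD − I_D·R_D = 18 − 6.13×2.2 = 4.52 V.
Saturation requires V_DS ≥ V_GS − V_t = 2.86 V; 4.52 ≥ 2.86 ✓.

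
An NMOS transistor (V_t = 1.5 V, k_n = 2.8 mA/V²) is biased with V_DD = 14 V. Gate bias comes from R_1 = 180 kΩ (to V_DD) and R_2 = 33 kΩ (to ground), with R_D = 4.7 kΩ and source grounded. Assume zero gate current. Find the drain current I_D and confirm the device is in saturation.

I_D ≈ 0.63 mA

V_G = V_DD·R_2/(R_1+R_2) = 14×33/213 = 2.17 V. With the source grounded, V_GS = V_G = 2.17 V.
Assume saturation: I_D = (k_n/2)(V_GS − V_t)² = (2.8/2)×(2.17 − 1.5)² = 1.4×0.669² = 0.627 mA.
V_DS = V_DD − I_D·R_D = 14 − 0.627×4.7 = 11.1 V.
Saturation requires V_DS ≥ V_GS − V_t = 0.669 V; 11.1 ≥ 0.669 ✓.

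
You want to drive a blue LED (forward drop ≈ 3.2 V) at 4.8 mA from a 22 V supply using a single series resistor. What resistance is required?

The resistor drops V_S − V_D = 22 − 3.2 = 18.8 V at 4.8 mA.
R = 18.8 V / 4.8 mA = 3.92 kΩ.

R ≈ 3.9 kΩ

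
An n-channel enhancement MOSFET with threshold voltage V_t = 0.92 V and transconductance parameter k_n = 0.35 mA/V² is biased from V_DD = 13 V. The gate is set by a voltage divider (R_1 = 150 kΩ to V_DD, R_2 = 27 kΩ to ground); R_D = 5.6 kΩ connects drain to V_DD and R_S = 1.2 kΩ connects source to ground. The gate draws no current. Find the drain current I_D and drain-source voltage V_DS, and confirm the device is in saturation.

I_D ≈ 0.14 mA, V_DS ≈ 12 V

V_G = V_DD·R_2/(R_1+R_2) = 13×27/177 = 1.98 V.
Assume saturation: I_D = (k_n/2)(V_GS − V_t)² with V_GS = V_G − I_D·R_S = 1.98 − 1.2·I_D.
Substituting gives 0.252·I_D² − 1.45·I_D + 0.198 = 0, with roots I_D = 0.14 or 5.6 mA.
The root I_D = 5.6 mA gives V_GS = -4.74 V ≤ V_t, so take I_D = 0.14 mA.
Then V_GS = 1.81 V and V_DS = V_DD − I_D(R_D+R_S) = 13 − 0.14×6.8 = 12 V.
Saturation requires V_DS ≥ V_GS − V_t = 0.895 V; 12 ≥ 0.895 ✓.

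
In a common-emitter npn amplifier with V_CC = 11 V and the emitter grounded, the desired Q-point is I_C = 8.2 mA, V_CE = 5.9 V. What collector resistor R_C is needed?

R_C ≈ 0.62 kΩ

Collector loop: V_CC = I_C·R_C + V_CE.
R_C = (V_CC − V_CE)/I_C = (11 − 5.9)/8.2 = 0.622 kΩ.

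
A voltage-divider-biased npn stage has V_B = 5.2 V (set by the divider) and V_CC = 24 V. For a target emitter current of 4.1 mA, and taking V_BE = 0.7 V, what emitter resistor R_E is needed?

R_E ≈ 1.1 kΩ

V_E = V_B − V_BE = 5.2 − 0.7 = 4.5 V.
R_E = V_E / I_E = 4.5 / 4.1 = 1.1 kΩ.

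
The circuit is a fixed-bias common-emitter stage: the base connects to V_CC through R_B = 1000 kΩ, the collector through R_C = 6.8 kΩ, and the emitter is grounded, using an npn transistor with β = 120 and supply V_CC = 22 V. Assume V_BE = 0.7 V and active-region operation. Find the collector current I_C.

Base loop: V_CC = I_B·R_B + V_BE, so I_B = (22 − 0.7)/1000 kΩ = 0.0213 mA.
In the active region I_C = β·I_B = 120 × 0.0213 = 2.56 mA.
Collector loop: V_CE = V_CC − I_C·R_C = 22 − 2.56×6.8 = 4.62 V.
Since V_CE = 4.62 V > V_CE(sat) ≈ 0.2 V, the transistor is in the active region as assumed.

I_C ≈ 2.6 mA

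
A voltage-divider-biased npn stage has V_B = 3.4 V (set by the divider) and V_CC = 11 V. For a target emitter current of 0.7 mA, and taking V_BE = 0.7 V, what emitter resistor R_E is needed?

R_E ≈ 3.9 kΩ

V_E = V_B − V_BE = 3.4 − 0.7 = 2.7 V.
R_E = V_E / I_E = 2.7 / 0.7 = 3.86 kΩ.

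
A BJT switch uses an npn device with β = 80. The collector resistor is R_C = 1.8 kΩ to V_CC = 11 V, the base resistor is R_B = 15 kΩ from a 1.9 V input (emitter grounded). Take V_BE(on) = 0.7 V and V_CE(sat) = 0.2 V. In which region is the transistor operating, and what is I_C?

Assume active: I_B = (1.9 − 0.7)/15 = 0.08 mA, giving I_C = β·I_B = 6.4 mA.
But then V_CE = 11 − 6.4×1.8 = -0.52 V < V_CE(sat) = 0.2 V — impossible in the active region.
So the transistor is saturated. With V_CE = 0.2 V, I_C = (V_CC − 0.2)/R_C = 10.8/1.8 = 6 mA.
Check: β·I_B = 6.4 mA > I_C = 6 mA, confirming saturation.

saturation; I_C ≈ 6 mA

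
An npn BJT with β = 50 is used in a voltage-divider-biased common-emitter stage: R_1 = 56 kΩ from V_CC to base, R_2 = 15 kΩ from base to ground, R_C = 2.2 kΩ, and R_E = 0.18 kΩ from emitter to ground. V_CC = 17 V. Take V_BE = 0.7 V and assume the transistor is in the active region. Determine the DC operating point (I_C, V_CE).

I_C ≈ 6.9 mA, V_CE ≈ 0.6 V

Thevenize the base divider: V_Th = V_CC·R_2/(R_1+R_2) = 17×15/71 = 3.59 V, R_Th = R_1‖R_2 = 11.8 kΩ.
Base-emitter loop: V_Th = I_B·R_Th + V_BE + (β+1)I_B·R_E, so I_B = (3.59 − 0.7) / (11.8 + 51×0.18) = 0.138 mA.
I_C = β·I_B = 50×0.138 = 6.88 mA, and I_E = (β+1)I_B = 7.02 mA.
V_CE = V_CC − I_C·R_C − I_E·R_E = 17 − 6.88×2.2 − 7.02×0.18 = 0.598 V.
V_CE = 0.598 V > 0.2 V confirms active-region operation.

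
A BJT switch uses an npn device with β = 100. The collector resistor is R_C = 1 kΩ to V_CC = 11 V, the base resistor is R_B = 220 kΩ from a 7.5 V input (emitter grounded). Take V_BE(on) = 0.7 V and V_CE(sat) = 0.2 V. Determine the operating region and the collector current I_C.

Assume active. Base-emitter loop: I_B = (V_BB − V_BE)/R_B = (7.5 − 0.7)/220 = 0.0309 mA.
I_C = β·I_B = 100×0.0309 = 3.09 mA.
V_CE = V_CC − I_C·R_C = 11 − 3.09×1 = 7.91 V > V_CE(sat), so the active-region assumption holds.

active; I_C ≈ 3.1 mA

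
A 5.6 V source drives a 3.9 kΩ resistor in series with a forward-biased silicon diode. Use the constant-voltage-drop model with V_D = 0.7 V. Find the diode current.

I ≈ 1.3 mA

KVL around the loop: 5.6 = V_D + I·R = 0.7 + I × 3.9 kΩ.
So I = (5.6 − 0.7) / 3.9 kΩ = 4.9 / 3.9 = 1.26 mA.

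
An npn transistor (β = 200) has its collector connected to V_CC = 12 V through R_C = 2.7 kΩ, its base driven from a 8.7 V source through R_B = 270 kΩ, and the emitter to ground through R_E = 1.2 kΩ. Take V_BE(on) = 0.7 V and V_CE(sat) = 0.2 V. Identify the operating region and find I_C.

Assume active: I_B = (8.7 − 0.7)/(270 + 201×1.2) = 0.0156 mA, I_C = β·I_B = 3.13 mA.
Then V_CE = 12 − 3.13×2.7 − 3.15×1.2 = -0.225 V < 0.2 V — the active assumption fails.
Re-solve with V_CE = 0.2 V. KCL at the emitter: V_E/R_E = (V_BB−0.7−V_E)/R_B + (V_CC−0.2−V_E)/R_C, giving V_E = 3.64 V.
I_C = (V_CC − 0.2 − V_E)/R_C = (11.8 − 3.64)/2.7 = 3.02 mA.
Check: I_B = (8 − 3.64)/270 = 0.0161 mA, and β·I_B = 3.23 mA > I_C, confirming saturation.

saturation; I_C ≈ 3 mA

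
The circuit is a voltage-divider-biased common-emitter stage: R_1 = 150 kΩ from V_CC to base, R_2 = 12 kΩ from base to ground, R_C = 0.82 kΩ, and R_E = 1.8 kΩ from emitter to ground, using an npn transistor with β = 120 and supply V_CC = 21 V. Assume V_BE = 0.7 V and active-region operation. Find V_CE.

V_CE ≈ 20 V

Thevenize the base divider: V_Th = V_CC·R_2/(R_1+R_2) = 21×12/162 = 1.56 V, R_Th = R_1‖R_2 = 11.1 kΩ.
Base-emitter loop: V_Th = I_B·R_Th + V_BE + (β+1)I_B·R_E, so I_B = (1.56 − 0.7) / (11.1 + 121×1.8) = 0.00374 mA.
I_C = β·I_B = 120×0.00374 = 0.449 mA, and I_E = (β+1)I_B = 0.452 mA.
V_CE = V_CC − I_C·R_C − I_E·R_E = 21 − 0.449×0.82 − 0.452×1.8 = 19.8 V.
V_CE = 19.8 V > 0.2 V confirms active-region operation.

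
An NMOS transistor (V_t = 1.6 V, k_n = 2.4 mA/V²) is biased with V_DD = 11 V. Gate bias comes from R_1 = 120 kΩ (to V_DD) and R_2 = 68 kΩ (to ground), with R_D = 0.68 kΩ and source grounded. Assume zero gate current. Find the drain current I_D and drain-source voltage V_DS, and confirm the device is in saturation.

V_G = V_DD·R_2/(R_1+R_2) = 11×68/188 = 3.98 V. With the source grounded, V_GS = V_G = 3.98 V.
Assume saturation: I_D = (k_n/2)(V_GS − V_t)² = (2.4/2)×(3.98 − 1.6)² = 1.2×2.38² = 6.79 mA.
V_DS = V_DD − I_D·R_D = 11 − 6.79×0.68 = 6.38 V.
Saturation requires V_DS ≥ V_GS − V_t = 2.38 V; 6.38 ≥ 2.38 ✓.

I_D ≈ 6.8 mA, V_DS ≈ 6.4 V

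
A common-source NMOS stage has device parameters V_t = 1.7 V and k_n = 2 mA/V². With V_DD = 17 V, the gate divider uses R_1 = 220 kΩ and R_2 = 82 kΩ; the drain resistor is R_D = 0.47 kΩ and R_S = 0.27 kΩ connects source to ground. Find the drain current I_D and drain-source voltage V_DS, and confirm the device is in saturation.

V_G = V_DD·R_2/(R_1+R_2) = 17×82/302 = 4.62 V.
Assume saturation: I_D = (k_n/2)(V_GS − V_t)² with V_GS = V_G − I_D·R_S = 4.62 − 0.27·I_D.
Substituting gives 0.0729·I_D² − 2.57·I_D + 8.5 = 0, with roots I_D = 3.69 or 31.6 mA.
The root I_D = 31.6 mA gives V_GS = -3.92 V ≤ V_t, so take I_D = 3.69 mA.
Then V_GS = 3.62 V and V_DS = V_DD − I_D(R_D+R_S) = 17 − 3.69×0.74 = 14.3 V.
Saturation requires V_DS ≥ V_GS − V_t = 1.92 V; 14.3 ≥ 1.92 ✓.

I_D ≈ 3.7 mA, V_DS ≈ 14 V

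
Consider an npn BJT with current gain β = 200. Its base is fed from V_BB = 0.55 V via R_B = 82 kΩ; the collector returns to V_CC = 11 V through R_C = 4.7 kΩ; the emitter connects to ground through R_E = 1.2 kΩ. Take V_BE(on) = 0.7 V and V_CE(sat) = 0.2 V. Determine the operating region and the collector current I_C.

V_BB = 0.55 V ≤ V_BE(on) = 0.7 V, so the base-emitter junction is not forward biased.
The transistor is in cutoff: I_B = I_C = 0.

cutoff; I_C ≈ 0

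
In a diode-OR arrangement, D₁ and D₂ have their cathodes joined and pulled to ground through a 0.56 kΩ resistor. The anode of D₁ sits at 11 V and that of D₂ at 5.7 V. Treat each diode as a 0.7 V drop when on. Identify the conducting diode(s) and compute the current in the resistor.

Only D₁ conducts; I_R ≈ 18 mA

Assume both conduct. Then node N would need to be at both 11−0.7 = 10.3 V and 5.7−0.7 = 5 V, which is impossible.
Assume only D₁ conducts: V_N = 11 − 0.7 = 10.3 V, so I_R = 10.3/0.56 = 18.4 mA.
Check D₂: its anode-to-cathode voltage is 5.7 − 10.3 = -4.6 V < 0.7 V, so it is off. The assumption is consistent.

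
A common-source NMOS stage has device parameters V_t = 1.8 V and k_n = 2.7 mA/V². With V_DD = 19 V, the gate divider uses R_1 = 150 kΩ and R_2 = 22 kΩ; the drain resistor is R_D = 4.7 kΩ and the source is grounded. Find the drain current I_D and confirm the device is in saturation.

V_G = V_DD·R_2/(R_1+R_2) = 19×22/172 = 2.43 V. With the source grounded, V_GS = V_G = 2.43 V.
Assume saturation: I_D = (k_n/2)(V_GS − V_t)² = (2.7/2)×(2.43 − 1.8)² = 1.35×0.63² = 0.536 mA.
V_DS = V_DD − I_D·R_D = 19 − 0.536×4.7 = 16.5 V.
Saturation requires V_DS ≥ V_GS − V_t = 0.63 V; 16.5 ≥ 0.63 ✓.

I_D ≈ 0.54 mA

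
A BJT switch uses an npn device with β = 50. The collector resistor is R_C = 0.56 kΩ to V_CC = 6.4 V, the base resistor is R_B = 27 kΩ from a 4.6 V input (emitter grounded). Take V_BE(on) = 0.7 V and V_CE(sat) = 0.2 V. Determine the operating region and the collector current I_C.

Assume active. Base-emitter loop: I_B = (V_BB − V_BE)/R_B = (4.6 − 0.7)/27 = 0.144 mA.
I_C = β·I_B = 50×0.144 = 7.22 mA.
V_CE = V_CC − I_C·R_C = 6.4 − 7.22×0.56 = 2.36 V > V_CE(sat), so the active-region assumption holds.

active; I_C ≈ 7.2 mA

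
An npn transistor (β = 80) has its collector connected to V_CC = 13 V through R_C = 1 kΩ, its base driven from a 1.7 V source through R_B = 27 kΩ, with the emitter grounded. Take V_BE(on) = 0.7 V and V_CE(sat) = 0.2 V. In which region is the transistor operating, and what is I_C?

active; I_C ≈ 3 mA

Assume active. Base-emitter loop: I_B = (V_BB − V_BE)/R_B = (1.7 − 0.7)/27 = 0.037 mA.
I_C = β·I_B = 80×0.037 = 2.96 mA.
V_CE = V_CC − I_C·R_C = 13 − 2.96×1 = 10 V > V_CE(sat), so the active-region assumption holds.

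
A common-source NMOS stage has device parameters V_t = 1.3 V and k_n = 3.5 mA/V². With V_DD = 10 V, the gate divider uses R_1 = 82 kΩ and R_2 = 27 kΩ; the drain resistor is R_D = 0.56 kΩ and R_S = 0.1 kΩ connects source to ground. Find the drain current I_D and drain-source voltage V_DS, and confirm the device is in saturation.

I_D ≈ 1.8 mA, V_DS ≈ 8.8 V

V_G = V_DD·R_2/(R_1+R_2) = 10×27/109 = 2.48 V.
Assume saturation: I_D = (k_n/2)(V_GS − V_t)² with V_GS = V_G − I_D·R_S = 2.48 − 0.1·I_D.
Substituting gives 0.0175·I_D² − 1.41·I_D + 2.42 = 0, with roots I_D = 1.76 or 78.9 mA.
The root I_D = 78.9 mA gives V_GS = -5.42 V ≤ V_t, so take I_D = 1.76 mA.
Then V_GS = 2.3 V and V_DS = V_DD − I_D(R_D+R_S) = 10 − 1.76×0.66 = 8.84 V.
Saturation requires V_DS ≥ V_GS − V_t = 1 V; 8.84 ≥ 1 ✓.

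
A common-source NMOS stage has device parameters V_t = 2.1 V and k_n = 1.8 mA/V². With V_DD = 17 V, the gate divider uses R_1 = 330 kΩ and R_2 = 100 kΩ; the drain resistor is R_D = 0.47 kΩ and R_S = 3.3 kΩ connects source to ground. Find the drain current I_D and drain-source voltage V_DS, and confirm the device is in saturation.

I_D ≈ 0.37 mA, V_DS ≈ 16 V

V_G = V_DD·R_2/(R_1+R_2) = 17×100/430 = 3.95 V.
Assume saturation: I_D = (k_n/2)(V_GS − V_t)² with V_GS = V_G − I_D·R_S = 3.95 − 3.3·I_D.
Substituting gives 9.8·I_D² − 12·I_D + 3.09 = 0, with roots I_D = 0.368 or 0.857 mA.
The root I_D = 0.857 mA gives V_GS = 1.12 V ≤ V_t, so take I_D = 0.368 mA.
Then V_GS = 2.74 V and V_DS = V_DD − I_D(R_D+R_S) = 17 − 0.368×3.77 = 15.6 V.
Saturation requires V_DS ≥ V_GS − V_t = 0.639 V; 15.6 ≥ 0.639 ✓.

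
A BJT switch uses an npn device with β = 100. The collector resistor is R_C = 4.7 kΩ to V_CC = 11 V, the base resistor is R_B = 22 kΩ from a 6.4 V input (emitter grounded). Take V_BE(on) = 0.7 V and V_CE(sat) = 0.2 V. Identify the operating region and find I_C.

saturation; I_C ≈ 2.3 mA

Assume active: I_B = (6.4 − 0.7)/22 = 0.259 mA, giving I_C = β·I_B = 25.9 mA.
But then V_CE = 11 − 25.9×4.7 = -111 V < V_CE(sat) = 0.2 V — impossible in the active region.
So the transistor is saturated. With V_CE = 0.2 V, I_C = (V_CC − 0.2)/R_C = 10.8/4.7 = 2.3 mA.
Check: β·I_B = 25.9 mA > I_C = 2.3 mA, confirming saturation.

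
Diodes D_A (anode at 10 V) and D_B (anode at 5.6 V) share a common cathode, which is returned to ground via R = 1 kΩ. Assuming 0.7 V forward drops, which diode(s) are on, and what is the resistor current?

Assume both conduct. Then node N would need to be at both 10−0.7 = 9.3 V and 5.6−0.7 = 4.9 V, which is impossible.
Assume only D_A conducts: V_N = 10 − 0.7 = 9.3 V, so I_R = 9.3/1 = 9.3 mA.
Check D_B: its anode-to-cathode voltage is 5.6 − 9.3 = -3.7 V < 0.7 V, so it is off. The assumption is consistent.

Only D_A conducts; I_R ≈ 9.3 mA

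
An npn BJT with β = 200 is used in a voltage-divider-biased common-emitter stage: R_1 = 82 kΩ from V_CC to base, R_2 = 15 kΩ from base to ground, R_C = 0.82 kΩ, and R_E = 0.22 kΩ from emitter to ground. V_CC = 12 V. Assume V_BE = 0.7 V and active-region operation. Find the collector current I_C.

I_C ≈ 4.1 mA

Thevenize the base divider: V_Th = V_CC·R_2/(R_1+R_2) = 12×15/97 = 1.86 V, R_Th = R_1‖R_2 = 12.7 kΩ.
Base-emitter loop: V_Th = I_B·R_Th + V_BE + (β+1)I_B·R_E, so I_B = (1.86 − 0.7) / (12.7 + 201×0.22) = 0.0203 mA.
I_C = β·I_B = 200×0.0203 = 4.06 mA, and I_E = (β+1)I_B = 4.08 mA.
V_CE = V_CC − I_C·R_C − I_E·R_E = 12 − 4.06×0.82 − 4.08×0.22 = 7.77 V.
V_CE = 7.77 V > 0.2 V confirms active-region operation.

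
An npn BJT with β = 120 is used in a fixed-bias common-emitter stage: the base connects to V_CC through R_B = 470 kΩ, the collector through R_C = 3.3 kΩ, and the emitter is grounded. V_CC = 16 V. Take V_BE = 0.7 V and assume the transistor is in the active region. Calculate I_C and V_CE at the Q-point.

I_C ≈ 3.9 mA, V_CE ≈ 3.1 V

Base loop: V_CC = I_B·R_B + V_BE, so I_B = (16 − 0.7)/470 kΩ = 0.0326 mA.
In the active region I_C = β·I_B = 120 × 0.0326 = 3.91 mA.
Collector loop: V_CE = V_CC − I_C·R_C = 16 − 3.91×3.3 = 3.11 V.
Since V_CE = 3.11 V > V_CE(sat) ≈ 0.2 V, the transistor is in the active region as assumed.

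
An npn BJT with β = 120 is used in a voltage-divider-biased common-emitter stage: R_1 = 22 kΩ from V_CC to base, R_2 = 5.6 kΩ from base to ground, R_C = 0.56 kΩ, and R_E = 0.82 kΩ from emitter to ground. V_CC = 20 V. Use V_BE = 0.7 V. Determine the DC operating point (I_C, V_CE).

Thevenize the base divider: V_Th = V_CC·R_2/(R_1+R_2) = 20×5.6/27.6 = 4.06 V, R_Th = R_1‖R_2 = 4.46 kΩ.
Base-emitter loop: V_Th = I_B·R_Th + V_BE + (β+1)I_B·R_E, so I_B = (4.06 − 0.7) / (4.46 + 121×0.82) = 0.0324 mA.
I_C = β·I_B = 120×0.0324 = 3.89 mA, and I_E = (β+1)I_B = 3.92 mA.
V_CE = V_CC − I_C·R_C − I_E·R_E = 20 − 3.89×0.56 − 3.92×0.82 = 14.6 V.
V_CE = 14.6 V > 0.2 V confirms active-region operation.

I_C ≈ 3.9 mA, V_CE ≈ 15 V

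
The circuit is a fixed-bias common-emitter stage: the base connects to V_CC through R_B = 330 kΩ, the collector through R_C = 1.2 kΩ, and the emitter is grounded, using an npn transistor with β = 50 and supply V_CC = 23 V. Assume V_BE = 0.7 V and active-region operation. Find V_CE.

Base loop: V_CC = I_B·R_B + V_BE, so I_B = (23 − 0.7)/330 kΩ = 0.0676 mA.
In the active region I_C = β·I_B = 50 × 0.0676 = 3.38 mA.
Collector loop: V_CE = V_CC − I_C·R_C = 23 − 3.38×1.2 = 18.9 V.
Since V_CE = 18.9 V > V_CE(sat) ≈ 0.2 V, the transistor is in the active region as assumed.

V_CE ≈ 19 V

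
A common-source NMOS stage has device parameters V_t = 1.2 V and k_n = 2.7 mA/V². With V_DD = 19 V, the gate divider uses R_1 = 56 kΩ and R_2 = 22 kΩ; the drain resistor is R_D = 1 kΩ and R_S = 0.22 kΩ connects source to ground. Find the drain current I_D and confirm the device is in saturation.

V_G = V_DD·R_2/(R_1+R_2) = 19×22/78 = 5.36 V.
Assume saturation: I_D = (k_n/2)(V_GS − V_t)² with V_GS = V_G − I_D·R_S = 5.36 − 0.22·I_D.
Substituting gives 0.0653·I_D² − 3.47·I_D + 23.4 = 0, with roots I_D = 7.91 or 45.2 mA.
The root I_D = 45.2 mA gives V_GS = -4.59 V ≤ V_t, so take I_D = 7.91 mA.
Then V_GS = 3.62 V and V_DS = V_DD − I_D(R_D+R_S) = 19 − 7.91×1.22 = 9.36 V.
Saturation requires V_DS ≥ V_GS − V_t = 2.42 V; 9.36 ≥ 2.42 ✓.

I_D ≈ 7.9 mA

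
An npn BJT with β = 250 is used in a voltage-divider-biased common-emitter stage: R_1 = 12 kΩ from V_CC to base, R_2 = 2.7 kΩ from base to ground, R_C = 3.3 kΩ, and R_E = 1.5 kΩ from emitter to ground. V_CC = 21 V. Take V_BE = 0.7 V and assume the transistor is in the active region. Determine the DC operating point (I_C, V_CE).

I_C ≈ 2.1 mA, V_CE ≈ 11 V

Thevenize the base divider: V_Th = V_CC·R_2/(R_1+R_2) = 21×2.7/14.7 = 3.86 V, R_Th = R_1‖R_2 = 2.2 kΩ.
Base-emitter loop: V_Th = I_B·R_Th + V_BE + (β+1)I_B·R_E, so I_B = (3.86 − 0.7) / (2.2 + 251×1.5) = 0.00834 mA.
I_C = β·I_B = 250×0.00834 = 2.08 mA, and I_E = (β+1)I_B = 2.09 mA.
V_CE = V_CC − I_C·R_C − I_E·R_E = 21 − 2.08×3.3 − 2.09×1.5 = 11 V.
V_CE = 11 V > 0.2 V confirms active-region operation.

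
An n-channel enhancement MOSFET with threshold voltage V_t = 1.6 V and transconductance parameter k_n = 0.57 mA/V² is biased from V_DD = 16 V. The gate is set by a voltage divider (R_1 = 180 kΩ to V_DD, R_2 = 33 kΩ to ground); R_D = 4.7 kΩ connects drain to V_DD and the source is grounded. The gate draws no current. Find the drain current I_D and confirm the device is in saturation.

I_D ≈ 0.22 mA

V_G = V_DD·R_2/(R_1+R_2) = 16×33/213 = 2.48 V. With the source grounded, V_GS = V_G = 2.48 V.
Assume saturation: I_D = (k_n/2)(V_GS − V_t)² = (0.57/2)×(2.48 − 1.6)² = 0.285×0.879² = 0.22 mA.
V_DS = V_DD − I_D·R_D = 16 − 0.22×4.7 = 15 V.
Saturation requires V_DS ≥ V_GS − V_t = 0.879 V; 15 ≥ 0.879 ✓.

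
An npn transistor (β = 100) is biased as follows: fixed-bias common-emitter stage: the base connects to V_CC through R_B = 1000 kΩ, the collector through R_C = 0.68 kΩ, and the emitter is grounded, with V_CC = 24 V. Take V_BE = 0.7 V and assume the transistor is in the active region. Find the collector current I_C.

I_C ≈ 2.3 mA

Base loop: V_CC = I_B·R_B + V_BE, so I_B = (24 − 0.7)/1000 kΩ = 0.0233 mA.
In the active region I_C = β·I_B = 100 × 0.0233 = 2.33 mA.
Collector loop: V_CE = V_CC − I_C·R_C = 24 − 2.33×0.68 = 22.4 V.
Since V_CE = 22.4 V > V_CE(sat) ≈ 0.2 V, the transistor is in the active region as assumed.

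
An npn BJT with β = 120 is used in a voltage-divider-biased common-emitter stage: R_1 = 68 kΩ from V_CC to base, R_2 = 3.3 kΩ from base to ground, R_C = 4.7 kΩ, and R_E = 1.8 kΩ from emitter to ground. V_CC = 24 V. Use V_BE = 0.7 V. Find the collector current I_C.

Thevenize the base divider: V_Th = V_CC·R_2/(R_1+R_2) = 24×3.3/71.3 = 1.11 V, R_Th = R_1‖R_2 = 3.15 kΩ.
Base-emitter loop: V_Th = I_B·R_Th + V_BE + (β+1)I_B·R_E, so I_B = (1.11 − 0.7) / (3.15 + 121×1.8) = 0.00186 mA.
I_C = β·I_B = 120×0.00186 = 0.223 mA, and I_E = (β+1)I_B = 0.225 mA.
V_CE = V_CC − I_C·R_C − I_E·R_E = 24 − 0.223×4.7 − 0.225×1.8 = 22.5 V.
V_CE = 22.5 V > 0.2 V confirms active-region operation.

I_C ≈ 0.22 mA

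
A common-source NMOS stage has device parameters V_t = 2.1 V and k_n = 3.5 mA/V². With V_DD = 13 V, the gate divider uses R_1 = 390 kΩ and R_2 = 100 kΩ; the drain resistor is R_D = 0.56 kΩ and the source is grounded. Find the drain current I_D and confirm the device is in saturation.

I_D ≈ 0.54 mA

V_G = V_DD·R_2/(R_1+R_2) = 13×100/490 = 2.65 V. With the source grounded, V_GS = V_G = 2.65 V.
Assume saturation: I_D = (k_n/2)(V_GS − V_t)² = (3.5/2)×(2.65 − 2.1)² = 1.75×0.553² = 0.535 mA.
V_DS = V_DD − I_D·R_D = 13 − 0.535×0.56 = 12.7 V.
Saturation requires V_DS ≥ V_GS − V_t = 0.553 V; 12.7 ≥ 0.553 ✓.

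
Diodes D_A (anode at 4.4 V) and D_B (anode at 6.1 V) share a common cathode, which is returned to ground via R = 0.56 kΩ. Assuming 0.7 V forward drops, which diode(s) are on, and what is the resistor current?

Only D_B conducts; I_R ≈ 9.6 mA

Assume both conduct. Then node N would need to be at both 4.4−0.7 = 3.7 V and 6.1−0.7 = 5.4 V, which is impossible.
Assume only D_B conducts: V_N = 6.1 − 0.7 = 5.4 V, so I_R = 5.4/0.56 = 9.64 mA.
Check D_A: its anode-to-cathode voltage is 4.4 − 5.4 = -1 V < 0.7 V, so it is off. The assumption is consistent.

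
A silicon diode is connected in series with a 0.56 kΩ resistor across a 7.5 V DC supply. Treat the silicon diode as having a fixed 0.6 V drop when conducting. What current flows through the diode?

KVL around the loop: 7.5 = V_D + I·R = 0.6 + I × 0.56 kΩ.
So I = (7.5 − 0.6) / 0.56 kΩ = 6.9 / 0.56 = 12.3 mA.

I ≈ 12 mA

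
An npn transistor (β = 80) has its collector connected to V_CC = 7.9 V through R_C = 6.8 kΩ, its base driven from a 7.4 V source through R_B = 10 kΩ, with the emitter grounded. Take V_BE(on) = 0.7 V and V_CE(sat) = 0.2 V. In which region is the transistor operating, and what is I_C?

Assume active: I_B = (7.4 − 0.7)/10 = 0.67 mA, giving I_C = β·I_B = 53.6 mA.
But then V_CE = 7.9 − 53.6×6.8 = -357 V < V_CE(sat) = 0.2 V — impossible in the active region.
So the transistor is saturated. With V_CE = 0.2 V, I_C = (V_CC − 0.2)/R_C = 7.7/6.8 = 1.13 mA.
Check: β·I_B = 53.6 mA > I_C = 1.13 mA, confirming saturation.

saturation; I_C ≈ 1.1 mA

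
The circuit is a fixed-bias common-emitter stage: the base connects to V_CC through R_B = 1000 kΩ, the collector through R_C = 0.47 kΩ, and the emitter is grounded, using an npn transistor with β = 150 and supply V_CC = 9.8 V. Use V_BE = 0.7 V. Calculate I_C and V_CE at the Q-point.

Base loop: V_CC = I_B·R_B + V_BE, so I_B = (9.8 − 0.7)/1000 kΩ = 0.0091 mA.
In the active region I_C = β·I_B = 150 × 0.0091 = 1.37 mA.
Collector loop: V_CE = V_CC − I_C·R_C = 9.8 − 1.37×0.47 = 9.16 V.
Since V_CE = 9.16 V > V_CE(sat) ≈ 0.2 V, the transistor is in the active region as assumed.

I_C ≈ 1.4 mA, V_CE ≈ 9.2 V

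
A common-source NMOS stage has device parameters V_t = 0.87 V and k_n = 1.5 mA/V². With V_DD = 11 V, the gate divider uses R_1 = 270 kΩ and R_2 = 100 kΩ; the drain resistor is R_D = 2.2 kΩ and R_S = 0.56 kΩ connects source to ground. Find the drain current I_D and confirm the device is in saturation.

I_D ≈ 1.4 mA

V_G = V_DD·R_2/(R_1+R_2) = 11×100/370 = 2.97 V.
Assume saturation: I_D = (k_n/2)(V_GS − V_t)² with V_GS = V_G − I_D·R_S = 2.97 − 0.56·I_D.
Substituting gives 0.235·I_D² − 2.77·I_D + 3.32 = 0, with roots I_D = 1.36 or 10.4 mA.
The root I_D = 10.4 mA gives V_GS = -2.86 V ≤ V_t, so take I_D = 1.36 mA.
Then V_GS = 2.21 V and V_DS = V_DD − I_D(R_D+R_S) = 11 − 1.36×2.76 = 7.26 V.
Saturation requires V_DS ≥ V_GS − V_t = 1.34 V; 7.26 ≥ 1.34 ✓.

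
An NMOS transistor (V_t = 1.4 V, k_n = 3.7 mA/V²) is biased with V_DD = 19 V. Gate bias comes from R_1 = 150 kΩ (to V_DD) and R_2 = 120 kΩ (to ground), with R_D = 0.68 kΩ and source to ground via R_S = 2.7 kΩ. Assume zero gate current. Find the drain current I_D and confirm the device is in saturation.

V_G = V_DD·R_2/(R_1+R_2) = 19×120/270 = 8.44 V.
Assume saturation: I_D = (k_n/2)(V_GS − V_t)² with V_GS = V_G − I_D·R_S = 8.44 − 2.7·I_D.
Substituting gives 13.5·I_D² − 71.4·I_D + 91.8 = 0, with roots I_D = 2.2 or 3.09 mA.
The root I_D = 3.09 mA gives V_GS = 0.108 V ≤ V_t, so take I_D = 2.2 mA.
Then V_GS = 2.49 V and V_DS = V_DD − I_D(R_D+R_S) = 19 − 2.2×3.38 = 11.5 V.
Saturation requires V_DS ≥ V_GS − V_t = 1.09 V; 11.5 ≥ 1.09 ✓.

I_D ≈ 2.2 mA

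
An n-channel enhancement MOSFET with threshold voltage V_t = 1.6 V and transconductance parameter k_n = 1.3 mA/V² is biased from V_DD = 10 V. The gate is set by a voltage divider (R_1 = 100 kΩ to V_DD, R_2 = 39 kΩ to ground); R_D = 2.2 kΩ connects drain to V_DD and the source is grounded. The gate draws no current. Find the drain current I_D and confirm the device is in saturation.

I_D ≈ 0.94 mA

V_G = V_DD·R_2/(R_1+R_2) = 10×39/139 = 2.81 V. With the source grounded, V_GS = V_G = 2.81 V.
Assume saturation: I_D = (k_n/2)(V_GS − V_t)² = (1.3/2)×(2.81 − 1.6)² = 0.65×1.21² = 0.945 mA.
V_DS = V_DD − I_D·R_D = 10 − 0.945×2.2 = 7.92 V.
Saturation requires V_DS ≥ V_GS − V_t = 1.21 V; 7.92 ≥ 1.21 ✓.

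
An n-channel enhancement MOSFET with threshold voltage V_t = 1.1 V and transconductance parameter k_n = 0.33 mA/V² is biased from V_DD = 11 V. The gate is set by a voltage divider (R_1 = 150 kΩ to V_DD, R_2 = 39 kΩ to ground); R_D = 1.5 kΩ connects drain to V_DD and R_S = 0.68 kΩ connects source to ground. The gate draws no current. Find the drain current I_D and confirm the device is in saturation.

V_G = V_DD·R_2/(R_1+R_2) = 11×39/189 = 2.27 V.
Assume saturation: I_D = (k_n/2)(V_GS − V_t)² with V_GS = V_G − I_D·R_S = 2.27 − 0.68·I_D.
Substituting gives 0.0763·I_D² − 1.26·I_D + 0.226 = 0, with roots I_D = 0.181 or 16.4 mA.
The root I_D = 16.4 mA gives V_GS = -8.86 V ≤ V_t, so take I_D = 0.181 mA.
Then V_GS = 2.15 V and V_DS = V_DD − I_D(R_D+R_S) = 11 − 0.181×2.18 = 10.6 V.
Saturation requires V_DS ≥ V_GS − V_t = 1.05 V; 10.6 ≥ 1.05 ✓.

I_D ≈ 0.18 mA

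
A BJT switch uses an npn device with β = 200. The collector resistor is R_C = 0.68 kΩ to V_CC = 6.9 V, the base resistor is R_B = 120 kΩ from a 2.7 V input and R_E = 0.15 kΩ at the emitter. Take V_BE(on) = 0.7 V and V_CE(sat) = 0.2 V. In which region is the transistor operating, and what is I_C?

active; I_C ≈ 2.7 mA

Assume active. Base-emitter loop: I_B = (V_BB − V_BE)/(R_B + (β+1)R_E) = (2.7 − 0.7)/(120 + 201×0.15) = 0.0133 mA.
I_C = β·I_B = 200×0.0133 = 2.66 mA.
V_CE = V_CC − I_C·R_C − I_E·R_E = 6.9 − 2.66×0.68 − 2.68×0.15 = 4.69 V > V_CE(sat), so the active-region assumption holds.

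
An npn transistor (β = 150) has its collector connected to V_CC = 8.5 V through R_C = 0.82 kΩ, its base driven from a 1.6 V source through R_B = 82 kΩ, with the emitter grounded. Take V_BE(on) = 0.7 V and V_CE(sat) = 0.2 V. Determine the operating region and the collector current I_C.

active; I_C ≈ 1.6 mA

Assume active. Base-emitter loop: I_B = (V_BB − V_BE)/R_B = (1.6 − 0.7)/82 = 0.011 mA.
I_C = β·I_B = 150×0.011 = 1.65 mA.
V_CE = V_CC − I_C·R_C = 8.5 − 1.65×0.82 = 7.15 V > V_CE(sat), so the active-region assumption holds.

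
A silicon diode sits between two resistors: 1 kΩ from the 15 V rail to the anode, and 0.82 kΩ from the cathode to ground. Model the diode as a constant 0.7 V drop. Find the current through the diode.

The two resistors are in series with the diode, so KVL gives 15 = I·1 + 0.7 + I·0.82.
I = (15 − 0.7) / (1 + 0.82) kΩ = 14.3 / 1.82 = 7.86 mA.

I ≈ 7.9 mA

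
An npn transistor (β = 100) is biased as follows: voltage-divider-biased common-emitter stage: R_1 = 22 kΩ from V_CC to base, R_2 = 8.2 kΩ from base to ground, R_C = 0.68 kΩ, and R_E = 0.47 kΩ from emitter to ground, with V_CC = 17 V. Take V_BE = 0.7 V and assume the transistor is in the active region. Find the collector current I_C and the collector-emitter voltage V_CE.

I_C ≈ 7.3 mA, V_CE ≈ 8.5 V

Thevenize the base divider: V_Th = V_CC·R_2/(R_1+R_2) = 17×8.2/30.2 = 4.62 V, R_Th = R_1‖R_2 = 5.97 kΩ.
Base-emitter loop: V_Th = I_B·R_Th + V_BE + (β+1)I_B·R_E, so I_B = (4.62 − 0.7) / (5.97 + 101×0.47) = 0.0733 mA.
I_C = β·I_B = 100×0.0733 = 7.33 mA, and I_E = (β+1)I_B = 7.4 mA.
V_CE = V_CC − I_C·R_C − I_E·R_E = 17 − 7.33×0.68 − 7.4×0.47 = 8.54 V.
V_CE = 8.54 V > 0.2 V confirms active-region operation.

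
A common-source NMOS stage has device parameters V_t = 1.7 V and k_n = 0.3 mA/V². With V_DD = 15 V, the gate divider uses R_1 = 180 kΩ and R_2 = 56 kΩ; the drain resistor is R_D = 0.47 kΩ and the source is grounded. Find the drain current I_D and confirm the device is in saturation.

I_D ≈ 0.52 mA

V_G = V_DD·R_2/(R_1+R_2) = 15×56/236 = 3.56 V. With the source grounded, V_GS = V_G = 3.56 V.
Assume saturation: I_D = (k_n/2)(V_GS − V_t)² = (0.3/2)×(3.56 − 1.7)² = 0.15×1.86² = 0.519 mA.
V_DS = V_DD − I_D·R_D = 15 − 0.519×0.47 = 14.8 V.
Saturation requires V_DS ≥ V_GS − V_t = 1.86 V; 14.8 ≥ 1.86 ✓.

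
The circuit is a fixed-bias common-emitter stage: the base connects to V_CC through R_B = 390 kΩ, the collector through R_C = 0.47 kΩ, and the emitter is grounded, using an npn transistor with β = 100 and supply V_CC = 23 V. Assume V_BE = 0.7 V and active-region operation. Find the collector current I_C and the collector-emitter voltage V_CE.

I_C ≈ 5.7 mA, V_CE ≈ 20 V

Base loop: V_CC = I_B·R_B + V_BE, so I_B = (23 − 0.7)/390 kΩ = 0.0572 mA.
In the active region I_C = β·I_B = 100 × 0.0572 = 5.72 mA.
Collector loop: V_CE = V_CC − I_C·R_C = 23 − 5.72×0.47 = 20.3 V.
Since V_CE = 20.3 V > V_CE(sat) ≈ 0.2 V, the transistor is in the active region as assumed.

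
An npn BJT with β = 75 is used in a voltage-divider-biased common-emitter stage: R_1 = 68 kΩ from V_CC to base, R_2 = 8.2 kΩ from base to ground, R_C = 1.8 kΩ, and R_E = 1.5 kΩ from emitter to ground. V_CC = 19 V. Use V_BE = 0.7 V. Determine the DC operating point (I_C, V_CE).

Thevenize the base divider: V_Th = V_CC·R_2/(R_1+R_2) = 19×8.2/76.2 = 2.04 V, R_Th = R_1‖R_2 = 7.32 kΩ.
Base-emitter loop: V_Th = I_B·R_Th + V_BE + (β+1)I_B·R_E, so I_B = (2.04 − 0.7) / (7.32 + 76×1.5) = 0.0111 mA.
I_C = β·I_B = 75×0.0111 = 0.831 mA, and I_E = (β+1)I_B = 0.842 mA.
V_CE = V_CC − I_C·R_C − I_E·R_E = 19 − 0.831×1.8 − 0.842×1.5 = 16.2 V.
V_CE = 16.2 V > 0.2 V confirms active-region operation.

I_C ≈ 0.83 mA, V_CE ≈ 16 V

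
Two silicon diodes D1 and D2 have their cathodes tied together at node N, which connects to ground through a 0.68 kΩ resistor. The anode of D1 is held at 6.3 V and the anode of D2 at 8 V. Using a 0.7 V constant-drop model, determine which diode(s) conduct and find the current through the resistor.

Only D2 conducts; I_R ≈ 11 mA

Assume both conduct. Then node N would need to be at both 6.3−0.7 = 5.6 V and 8−0.7 = 7.3 V, which is impossible.
Assume only D2 conducts: V_N = 8 − 0.7 = 7.3 V, so I_R = 7.3/0.68 = 10.7 mA.
Check D1: its anode-to-cathode voltage is 6.3 − 7.3 = -1 V < 0.7 V, so it is off. The assumption is consistent.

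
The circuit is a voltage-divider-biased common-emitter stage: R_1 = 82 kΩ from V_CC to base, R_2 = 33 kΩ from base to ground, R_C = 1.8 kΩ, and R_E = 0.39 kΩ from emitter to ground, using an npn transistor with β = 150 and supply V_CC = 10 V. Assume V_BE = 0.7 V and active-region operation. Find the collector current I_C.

Thevenize the base divider: V_Th = V_CC·R_2/(R_1+R_2) = 10×33/115 = 2.87 V, R_Th = R_1‖R_2 = 23.5 kΩ.
Base-emitter loop: V_Th = I_B·R_Th + V_BE + (β+1)I_B·R_E, so I_B = (2.87 − 0.7) / (23.5 + 151×0.39) = 0.0263 mA.
I_C = β·I_B = 150×0.0263 = 3.95 mA, and I_E = (β+1)I_B = 3.97 mA.
V_CE = V_CC − I_C·R_C − I_E·R_E = 10 − 3.95×1.8 − 3.97×0.39 = 1.34 V.
V_CE = 1.34 V > 0.2 V confirms active-region operation.

I_C ≈ 3.9 mA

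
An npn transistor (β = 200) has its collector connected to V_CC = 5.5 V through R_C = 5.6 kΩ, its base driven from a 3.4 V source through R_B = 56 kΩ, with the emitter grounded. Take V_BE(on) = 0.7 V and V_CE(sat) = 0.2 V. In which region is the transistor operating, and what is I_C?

Assume active: I_B = (3.4 − 0.7)/56 = 0.0482 mA, giving I_C = β·I_B = 9.64 mA.
But then V_CE = 5.5 − 9.64×5.6 = -48.5 V < V_CE(sat) = 0.2 V — impossible in the active region.
So the transistor is saturated. With V_CE = 0.2 V, I_C = (V_CC − 0.2)/R_C = 5.3/5.6 = 0.946 mA.
Check: β·I_B = 9.64 mA > I_C = 0.946 mA, confirming saturation.

saturation; I_C ≈ 0.95 mA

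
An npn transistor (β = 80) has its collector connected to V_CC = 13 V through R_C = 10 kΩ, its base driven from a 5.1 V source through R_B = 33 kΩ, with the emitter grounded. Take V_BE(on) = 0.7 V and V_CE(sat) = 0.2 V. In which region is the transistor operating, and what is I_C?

Assume active: I_B = (5.1 − 0.7)/33 = 0.133 mA, giving I_C = β·I_B = 10.7 mA.
But then V_CE = 13 − 10.7×10 = -93.7 V < V_CE(sat) = 0.2 V — impossible in the active region.
So the transistor is saturated. With V_CE = 0.2 V, I_C = (V_CC − 0.2)/R_C = 12.8/10 = 1.28 mA.
Check: β·I_B = 10.7 mA > I_C = 1.28 mA, confirming saturation.

saturation; I_C ≈ 1.3 mA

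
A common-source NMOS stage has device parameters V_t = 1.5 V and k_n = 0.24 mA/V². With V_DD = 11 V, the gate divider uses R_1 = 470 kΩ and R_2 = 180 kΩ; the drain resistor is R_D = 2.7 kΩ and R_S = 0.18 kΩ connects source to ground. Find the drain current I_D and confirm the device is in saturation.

V_G = V_DD·R_2/(R_1+R_2) = 11×180/650 = 3.05 V.
Assume saturation: I_D = (k_n/2)(V_GS − V_t)² with V_GS = V_G − I_D·R_S = 3.05 − 0.18·I_D.
Substituting gives 0.00389·I_D² − 1.07·I_D + 0.287 = 0, with roots I_D = 0.269 or 274 mA.
The root I_D = 274 mA gives V_GS = -46.3 V ≤ V_t, so take I_D = 0.269 mA.
Then V_GS = 3 V and V_DS = V_DD − I_D(R_D+R_S) = 11 − 0.269×2.88 = 10.2 V.
Saturation requires V_DS ≥ V_GS − V_t = 1.5 V; 10.2 ≥ 1.5 ✓.

I_D ≈ 0.27 mA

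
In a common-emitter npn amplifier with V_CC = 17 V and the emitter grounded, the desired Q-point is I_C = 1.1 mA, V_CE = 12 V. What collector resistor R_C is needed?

Collector loop: V_CC = I_C·R_C + V_CE.
R_C = (V_CC − V_CE)/I_C = (17 − 12)/1.1 = 4.55 kΩ.

R_C ≈ 4.5 kΩ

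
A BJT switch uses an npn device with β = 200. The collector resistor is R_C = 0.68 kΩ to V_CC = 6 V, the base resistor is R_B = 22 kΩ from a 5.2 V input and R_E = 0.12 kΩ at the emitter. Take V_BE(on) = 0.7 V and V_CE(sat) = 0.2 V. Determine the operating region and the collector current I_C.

Assume active: I_B = (5.2 − 0.7)/(22 + 201×0.12) = 0.0976 mA, I_C = β·I_B = 19.5 mA.
Then V_CE = 6 − 19.5×0.68 − 19.6×0.12 = -9.62 V < 0.2 V — the active assumption fails.
Re-solve with V_CE = 0.2 V. KCL at the emitter: V_E/R_E = (V_BB−0.7−V_E)/R_B + (V_CC−0.2−V_E)/R_C, giving V_E = 0.887 V.
I_C = (V_CC − 0.2 − V_E)/R_C = (5.8 − 0.887)/0.68 = 7.23 mA.
Check: I_B = (4.5 − 0.887)/22 = 0.164 mA, and β·I_B = 32.8 mA > I_C, confirming saturation.

saturation; I_C ≈ 7.2 mA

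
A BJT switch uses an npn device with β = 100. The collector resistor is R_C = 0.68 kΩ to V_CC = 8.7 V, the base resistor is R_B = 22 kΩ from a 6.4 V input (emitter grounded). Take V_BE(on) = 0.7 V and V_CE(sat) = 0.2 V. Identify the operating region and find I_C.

Assume active: I_B = (6.4 − 0.7)/22 = 0.259 mA, giving I_C = β·I_B = 25.9 mA.
But then V_CE = 8.7 − 25.9×0.68 = -8.92 V < V_CE(sat) = 0.2 V — impossible in the active region.
So the transistor is saturated. With V_CE = 0.2 V, I_C = (V_CC − 0.2)/R_C = 8.5/0.68 = 12.5 mA.
Check: β·I_B = 25.9 mA > I_C = 12.5 mA, confirming saturation.

saturation; I_C ≈ 12 mA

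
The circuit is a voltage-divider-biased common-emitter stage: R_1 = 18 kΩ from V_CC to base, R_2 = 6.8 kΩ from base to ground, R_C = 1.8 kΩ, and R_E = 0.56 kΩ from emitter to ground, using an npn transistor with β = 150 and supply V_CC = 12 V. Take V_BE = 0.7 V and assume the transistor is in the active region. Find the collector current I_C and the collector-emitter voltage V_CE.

Thevenize the base divider: V_Th = V_CC·R_2/(R_1+R_2) = 12×6.8/24.8 = 3.29 V, R_Th = R_1‖R_2 = 4.94 kΩ.
Base-emitter loop: V_Th = I_B·R_Th + V_BE + (β+1)I_B·R_E, so I_B = (3.29 − 0.7) / (4.94 + 151×0.56) = 0.0289 mA.
I_C = β·I_B = 150×0.0289 = 4.34 mA, and I_E = (β+1)I_B = 4.37 mA.
V_CE = V_CC − I_C·R_C − I_E·R_E = 12 − 4.34×1.8 − 4.37×0.56 = 1.74 V.
V_CE = 1.74 V > 0.2 V confirms active-region operation.

I_C ≈ 4.3 mA, V_CE ≈ 1.7 V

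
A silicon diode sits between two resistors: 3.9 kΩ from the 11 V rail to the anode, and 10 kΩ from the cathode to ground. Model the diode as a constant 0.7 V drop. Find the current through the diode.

The two resistors are in series with the diode, so KVL gives 11 = I·3.9 + 0.7 + I·10.
I = (11 − 0.7) / (3.9 + 10) kΩ = 10.3 / 13.9 = 0.741 mA.

I ≈ 0.74 mA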